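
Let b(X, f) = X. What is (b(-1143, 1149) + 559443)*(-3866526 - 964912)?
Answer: -2697391835400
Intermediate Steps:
(b(-1143, 1149) + 559443)*(-3866526 - 964912) = (-1143 + 559443)*(-3866526 - 964912) = 558300*(-4831438) = -2697391835400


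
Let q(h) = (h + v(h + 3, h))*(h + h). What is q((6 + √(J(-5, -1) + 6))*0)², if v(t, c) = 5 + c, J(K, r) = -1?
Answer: 0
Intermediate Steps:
q(h) = 2*h*(5 + 2*h) (q(h) = (h + (5 + h))*(h + h) = (5 + 2*h)*(2*h) = 2*h*(5 + 2*h))
q((6 + √(J(-5, -1) + 6))*0)² = (2*((6 + √(-1 + 6))*0)*(5 + 2*((6 + √(-1 + 6))*0)))² = (2*((6 + √5)*0)*(5 + 2*((6 + √5)*0)))² = (2*0*(5 + 2*0))² = (2*0*(5 + 0))² = (2*0*5)² = 0² = 0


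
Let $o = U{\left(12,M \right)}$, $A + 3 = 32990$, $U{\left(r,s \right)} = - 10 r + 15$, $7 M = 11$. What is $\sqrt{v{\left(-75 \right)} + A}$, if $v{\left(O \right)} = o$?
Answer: $\sqrt{32882} \approx 181.33$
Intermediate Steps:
$M = \frac{11}{7}$ ($M = \frac{1}{7} \cdot 11 = \frac{11}{7} \approx 1.5714$)
$U{\left(r,s \right)} = 15 - 10 r$
$A = 32987$ ($A = -3 + 32990 = 32987$)
$o = -105$ ($o = 15 - 120 = -105$)
$v{\left(O \right)} = -105$
$\sqrt{v{\left(-75 \right)} + A} = \sqrt{-105 + 32987} = \sqrt{32882}$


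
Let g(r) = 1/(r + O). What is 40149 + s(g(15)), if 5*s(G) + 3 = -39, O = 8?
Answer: 200703/5 ≈ 40141.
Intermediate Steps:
g(r) = 1/(8 + r) (g(r) = 1/(r + 8) = 1/(8 + r))
s(G) = -42/5 (s(G) = -3/5 + (1/5)*(-39) = -3/5 - 39/5 = -42/5)
40149 + s(g(15)) = 40149 - 42/5 = 200703/5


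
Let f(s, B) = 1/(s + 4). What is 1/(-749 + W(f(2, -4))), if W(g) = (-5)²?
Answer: -1/724 ≈ -0.0013812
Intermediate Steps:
f(s, B) = 1/(4 + s)
W(g) = 25
1/(-749 + W(f(2, -4))) = 1/(-749 + 25) = 1/(-724) = -1/724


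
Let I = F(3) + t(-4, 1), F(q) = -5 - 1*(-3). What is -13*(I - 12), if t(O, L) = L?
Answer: 169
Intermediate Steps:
F(q) = -2 (F(q) = -5 + 3 = -2)
I = -1 (I = -2 + 1 = -1)
-13*(I - 12) = -13*(-1 - 12) = -13*(-13) = 169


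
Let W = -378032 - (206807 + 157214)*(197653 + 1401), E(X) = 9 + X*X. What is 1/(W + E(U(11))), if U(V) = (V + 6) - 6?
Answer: -1/72460214036 ≈ -1.3801e-11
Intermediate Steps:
U(V) = V (U(V) = (6 + V) - 6 = V)
E(X) = 9 + X²
W = -72460214166 (W = -378032 - 364021*199054 = -378032 - 1*72459836134 = -378032 - 72459836134 = -72460214166)
1/(W + E(U(11))) = 1/(-72460214166 + (9 + 11²)) = 1/(-72460214166 + (9 + 121)) = 1/(-72460214166 + 130) = 1/(-72460214036) = -1/72460214036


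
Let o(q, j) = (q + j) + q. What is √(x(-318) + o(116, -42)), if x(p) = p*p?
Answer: √101314 ≈ 318.30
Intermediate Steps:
o(q, j) = j + 2*q (o(q, j) = (j + q) + q = j + 2*q)
x(p) = p²
√(x(-318) + o(116, -42)) = √((-318)² + (-42 + 2*116)) = √(101124 + (-42 + 232)) = √(101124 + 190) = √101314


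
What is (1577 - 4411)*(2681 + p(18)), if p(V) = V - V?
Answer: -7597954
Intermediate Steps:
p(V) = 0
(1577 - 4411)*(2681 + p(18)) = (1577 - 4411)*(2681 + 0) = -2834*2681 = -7597954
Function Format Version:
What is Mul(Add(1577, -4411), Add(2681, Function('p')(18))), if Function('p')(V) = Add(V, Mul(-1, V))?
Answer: -7597954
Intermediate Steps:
Function('p')(V) = 0
Mul(Add(1577, -4411), Add(2681, Function('p')(18))) = Mul(Add(1577, -4411), Add(2681, 0)) = Mul(-2834, 2681) = -7597954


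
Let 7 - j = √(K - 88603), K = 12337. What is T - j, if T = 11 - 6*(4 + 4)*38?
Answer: -1820 + 3*I*√8474 ≈ -1820.0 + 276.16*I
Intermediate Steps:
j = 7 - 3*I*√8474 (j = 7 - √(12337 - 88603) = 7 - √(-76266) = 7 - 3*I*√8474 ≈ 7.0 - 276.16*I)
T = -1813 (T = 11 - 6*8*38 = 11 - 48*38 = 11 - 1824 = -1813)
T - j = -1813 - (7 - 3*I*√8474) = -1813 + (-7 + 3*I*√8474) = -1820 + 3*I*√8474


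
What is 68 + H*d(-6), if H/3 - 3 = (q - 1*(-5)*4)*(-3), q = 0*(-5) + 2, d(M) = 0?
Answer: 68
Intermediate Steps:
q = 2 (q = 0 + 2 = 2)
H = -189 (H = 9 + 3*((2 - 1*(-5)*4)*(-3)) = 9 + 3*((2 + 5*4)*(-3)) = 9 + 3*((2 + 20)*(-3)) = 9 + 3*(22*(-3)) = 9 + 3*(-66) = 9 - 198 = -189)
68 + H*d(-6) = 68 - 189*0 = 68 + 0 = 68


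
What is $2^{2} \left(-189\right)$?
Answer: $-756$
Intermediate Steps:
$2^{2} \left(-189\right) = 4 \left(-189\right) = -756$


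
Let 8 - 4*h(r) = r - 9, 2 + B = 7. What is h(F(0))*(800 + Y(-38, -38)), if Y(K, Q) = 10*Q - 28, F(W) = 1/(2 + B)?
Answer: 1652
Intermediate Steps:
B = 5 (B = -2 + 7 = 5)
F(W) = ⅐ (F(W) = 1/(2 + 5) = 1/7 = ⅐)
Y(K, Q) = -28 + 10*Q
h(r) = 17/4 - r/4 (h(r) = 2 - (r - 9)/4 = 2 - (-9 + r)/4 = 2 + (9/4 - r/4) = 17/4 - r/4)
h(F(0))*(800 + Y(-38, -38)) = (17/4 - ¼*⅐)*(800 + (-28 + 10*(-38))) = (17/4 - 1/28)*(800 + (-28 - 380)) = 59*(800 - 408)/14 = (59/14)*392 = 1652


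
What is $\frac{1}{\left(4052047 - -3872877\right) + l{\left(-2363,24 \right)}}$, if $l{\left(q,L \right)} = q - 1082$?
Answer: $\frac{1}{7921479} \approx 1.2624 \cdot 10^{-7}$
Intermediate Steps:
$l{\left(q,L \right)} = -1082 + q$
$\frac{1}{\left(4052047 - -3872877\right) + l{\left(-2363,24 \right)}} = \frac{1}{\left(4052047 - -3872877\right) - 3445} = \frac{1}{\left(4052047 + 3872877\right) - 3445} = \frac{1}{7924924 - 3445} = \frac{1}{7921479}$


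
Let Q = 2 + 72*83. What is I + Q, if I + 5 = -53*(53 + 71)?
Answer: -599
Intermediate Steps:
I = -6577 (I = -5 - 53*(53 + 71) = -5 - 53*124 = -5 - 6572 = -6577)
Q = 5978 (Q = 2 + 5976 = 5978)
I + Q = -6577 + 5978 = -599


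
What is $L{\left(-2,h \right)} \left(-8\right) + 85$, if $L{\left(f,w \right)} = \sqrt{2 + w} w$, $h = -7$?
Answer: $85 + 56 i \sqrt{5} \approx 85.0 + 125.22 i$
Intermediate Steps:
$L{\left(f,w \right)} = w \sqrt{2 + w}$
$L{\left(-2,h \right)} \left(-8\right) + 85 = - 7 \sqrt{2 - 7} \left(-8\right) + 85 = - 7 \sqrt{-5} \left(-8\right) + 85 = - 7 i \sqrt{5} \left(-8\right) + 85 = 56 i \sqrt{5} + 85 = 85 + 56 i \sqrt{5}$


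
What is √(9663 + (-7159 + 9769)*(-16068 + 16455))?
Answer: √1019733 ≈ 1009.8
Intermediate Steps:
√(9663 + (-7159 + 9769)*(-16068 + 16455)) = √(9663 + 2610*387) = √(9663 + 1010070) = √1019733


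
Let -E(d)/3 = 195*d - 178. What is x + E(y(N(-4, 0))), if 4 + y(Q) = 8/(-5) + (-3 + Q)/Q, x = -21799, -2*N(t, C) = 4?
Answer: -38903/2 ≈ -19452.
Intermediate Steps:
N(t, C) = -2 (N(t, C) = -½*4 = -2)
y(Q) = -28/5 + (-3 + Q)/Q (y(Q) = -4 + (8/(-5) + (-3 + Q)/Q) = -4 + (8*(-⅕) + (-3 + Q)/Q) = -4 + (-8/5 + (-3 + Q)/Q) = -28/5 + (-3 + Q)/Q)
E(d) = 534 - 585*d (E(d) = -3*(195*d - 178) = -3*(-178 + 195*d) = 534 - 585*d)
x + E(y(N(-4, 0))) = -21799 + (534 - 585*(-23/5 - 3/(-2))) = -21799 + (534 - 585*(-23/5 - 3*(-½))) = -21799 + (534 - 585*(-23/5 + 3/2)) = -21799 + (534 - 585*(-31/10)) = -21799 + (534 + 3627/2) = -21799 + 4695/2 = -38903/2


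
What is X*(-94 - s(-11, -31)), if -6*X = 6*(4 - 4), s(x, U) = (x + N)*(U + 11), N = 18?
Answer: 0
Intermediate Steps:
s(x, U) = (11 + U)*(18 + x) (s(x, U) = (x + 18)*(U + 11) = (18 + x)*(11 + U) = (11 + U)*(18 + x))
X = 0 (X = -(4 - 4) = -0 = -1/6*0 = 0)
X*(-94 - s(-11, -31)) = 0*(-94 - (198 + 11*(-11) + 18*(-31) - 31*(-11))) = 0*(-94 - (198 - 121 - 558 + 341)) = 0*(-94 - 1*(-140)) = 0*(-94 + 140) = 0*46 = 0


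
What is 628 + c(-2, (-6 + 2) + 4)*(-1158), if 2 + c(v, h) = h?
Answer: 2944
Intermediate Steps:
c(v, h) = -2 + h
628 + c(-2, (-6 + 2) + 4)*(-1158) = 628 + (-2 + ((-6 + 2) + 4))*(-1158) = 628 + (-2 + (-4 + 4))*(-1158) = 628 + (-2 + 0)*(-1158) = 628 - 2*(-1158) = 628 + 2316 = 2944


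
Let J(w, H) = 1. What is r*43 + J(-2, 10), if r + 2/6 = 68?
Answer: 8732/3 ≈ 2910.7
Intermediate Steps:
r = 203/3 (r = -⅓ + 68 = 203/3 ≈ 67.667)
r*43 + J(-2, 10) = (203/3)*43 + 1 = 8729/3 + 1 = 8732/3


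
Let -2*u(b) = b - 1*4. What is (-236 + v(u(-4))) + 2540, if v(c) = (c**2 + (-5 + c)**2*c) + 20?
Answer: 2344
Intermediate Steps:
u(b) = 2 - b/2 (u(b) = -(b - 1*4)/2 = -(b - 4)/2 = -(-4 + b)/2 = 2 - b/2)
v(c) = 20 + c**2 + c*(-5 + c)**2 (v(c) = (c**2 + c*(-5 + c)**2) + 20 = 20 + c**2 + c*(-5 + c)**2)
(-236 + v(u(-4))) + 2540 = (-236 + (20 + (2 - 1/2*(-4))**2 + (2 - 1/2*(-4))*(-5 + (2 - 1/2*(-4)))**2)) + 2540 = (-236 + (20 + (2 + 2)**2 + (2 + 2)*(-5 + (2 + 2))**2)) + 2540 = (-236 + (20 + 4**2 + 4*(-5 + 4)**2)) + 2540 = (-236 + (20 + 16 + 4*(-1)**2)) + 2540 = (-236 + (20 + 16 + 4*1)) + 2540 = (-236 + (20 + 16 + 4)) + 2540 = (-236 + 40) + 2540 = -196 + 2540 = 2344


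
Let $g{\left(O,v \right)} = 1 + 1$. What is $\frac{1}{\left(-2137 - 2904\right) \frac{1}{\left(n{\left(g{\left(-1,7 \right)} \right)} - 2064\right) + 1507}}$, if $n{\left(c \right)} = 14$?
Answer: $\frac{543}{5041} \approx 0.10772$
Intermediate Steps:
$g{\left(O,v \right)} = 2$
$\frac{1}{\left(-2137 - 2904\right) \frac{1}{\left(n{\left(g{\left(-1,7 \right)} \right)} - 2064\right) + 1507}} = \frac{1}{\left(-2137 - 2904\right) \frac{1}{\left(14 - 2064\right) + 1507}} = \frac{1}{\left(-5041\right) \frac{1}{-2050 + 1507}} = \frac{1}{\left(-5041\right) \frac{1}{-543}} = \frac{1}{\left(-5041\right) \left(- \frac{1}{543}\right)} = \frac{1}{\frac{5041}{543}} = \frac{543}{5041}$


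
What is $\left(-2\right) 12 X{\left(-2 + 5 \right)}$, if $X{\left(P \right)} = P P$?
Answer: $-216$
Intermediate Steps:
$X{\left(P \right)} = P^{2}$
$\left(-2\right) 12 X{\left(-2 + 5 \right)} = \left(-2\right) 12 \left(-2 + 5\right)^{2} = - 24 \cdot 3^{2} = \left(-24\right) 9 = -216$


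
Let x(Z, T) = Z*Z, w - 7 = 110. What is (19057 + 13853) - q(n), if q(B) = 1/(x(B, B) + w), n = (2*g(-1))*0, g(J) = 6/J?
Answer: 3850469/117 ≈ 32910.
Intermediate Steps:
w = 117 (w = 7 + 110 = 117)
x(Z, T) = Z²
n = 0 (n = (2*(6/(-1)))*0 = (2*(6*(-1)))*0 = (2*(-6))*0 = -12*0 = 0)
q(B) = 1/(117 + B²) (q(B) = 1/(B² + 117) = 1/(117 + B²))
(19057 + 13853) - q(n) = (19057 + 13853) - 1/(117 + 0²) = 32910 - 1/(117 + 0) = 32910 - 1/117 = 3850469/117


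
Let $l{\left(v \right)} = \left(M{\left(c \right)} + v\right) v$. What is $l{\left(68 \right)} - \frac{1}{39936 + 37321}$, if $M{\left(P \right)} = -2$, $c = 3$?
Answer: $\frac{346729415}{77257} \approx 4488.0$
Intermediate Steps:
$l{\left(v \right)} = v \left(-2 + v\right)$ ($l{\left(v \right)} = \left(-2 + v\right) v = v \left(-2 + v\right)$)
$l{\left(68 \right)} - \frac{1}{39936 + 37321} = 68 \left(-2 + 68\right) - \frac{1}{39936 + 37321} = 68 \cdot 66 - \frac{1}{77257} = 4488 - \frac{1}{77257} = \frac{346729415}{77257}$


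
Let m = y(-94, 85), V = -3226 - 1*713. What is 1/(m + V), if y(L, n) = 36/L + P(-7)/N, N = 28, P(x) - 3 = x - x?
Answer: -1316/5184087 ≈ -0.00025385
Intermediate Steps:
P(x) = 3 (P(x) = 3 + (x - x) = 3 + 0 = 3)
V = -3939 (V = -3226 - 713 = -3939)
y(L, n) = 3/28 + 36/L (y(L, n) = 36/L + 3/28 = 3/28 + 36/L)
m = -363/1316 (m = 3/28 + 36/(-94) = 3/28 + 36*(-1/94) = 3/28 - 18/47 = -363/1316 ≈ -0.27584)
1/(m + V) = 1/(-363/1316 - 3939) = 1/(-5184087/1316) = -1316/5184087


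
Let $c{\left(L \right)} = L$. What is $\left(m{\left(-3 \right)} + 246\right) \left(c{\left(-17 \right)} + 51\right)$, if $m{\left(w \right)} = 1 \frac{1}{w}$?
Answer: $\frac{25058}{3} \approx 8352.7$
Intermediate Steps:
$m{\left(w \right)} = \frac{1}{w}$
$\left(m{\left(-3 \right)} + 246\right) \left(c{\left(-17 \right)} + 51\right) = \left(\frac{1}{-3} + 246\right) \left(-17 + 51\right) = \left(- \frac{1}{3} + 246\right) 34 = \frac{737}{3} \cdot 34 = \frac{25058}{3}$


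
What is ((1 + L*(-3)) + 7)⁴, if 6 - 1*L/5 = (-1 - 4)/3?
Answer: 131079601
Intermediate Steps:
L = 115/3 (L = 30 - 5*(-1 - 4)/3 = 30 - (-25)/3 = 30 - 5*(-5/3) = 30 + 25/3 = 115/3 ≈ 38.333)
((1 + L*(-3)) + 7)⁴ = ((1 + (115/3)*(-3)) + 7)⁴ = ((1 - 115) + 7)⁴ = (-114 + 7)⁴ = (-107)⁴ = 131079601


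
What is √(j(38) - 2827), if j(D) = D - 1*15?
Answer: 2*I*√701 ≈ 52.953*I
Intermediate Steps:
j(D) = -15 + D (j(D) = D - 15 = -15 + D)
√(j(38) - 2827) = √((-15 + 38) - 2827) = √(23 - 2827) = √(-2804) = 2*I*√701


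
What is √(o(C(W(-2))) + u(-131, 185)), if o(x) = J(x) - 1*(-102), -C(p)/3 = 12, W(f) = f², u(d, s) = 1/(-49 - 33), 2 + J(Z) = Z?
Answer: 3*√47806/82 ≈ 7.9992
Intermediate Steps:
J(Z) = -2 + Z
u(d, s) = -1/82 (u(d, s) = 1/(-82) = -1/82)
C(p) = -36 (C(p) = -3*12 = -36)
o(x) = 100 + x (o(x) = (-2 + x) - 1*(-102) = (-2 + x) + 102 = 100 + x)
√(o(C(W(-2))) + u(-131, 185)) = √((100 - 36) - 1/82) = √(64 - 1/82) = √(5247/82) = 3*√47806/82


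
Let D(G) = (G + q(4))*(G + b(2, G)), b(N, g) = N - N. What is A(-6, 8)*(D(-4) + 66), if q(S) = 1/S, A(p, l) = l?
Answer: 648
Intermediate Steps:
b(N, g) = 0
q(S) = 1/S
D(G) = G*(1/4 + G) (D(G) = (G + 1/4)*(G + 0) = (G + 1/4)*G = (1/4 + G)*G = G*(1/4 + G))
A(-6, 8)*(D(-4) + 66) = 8*(-4*(1/4 - 4) + 66) = 8*(-4*(-15/4) + 66) = 8*(15 + 66) = 8*81 = 648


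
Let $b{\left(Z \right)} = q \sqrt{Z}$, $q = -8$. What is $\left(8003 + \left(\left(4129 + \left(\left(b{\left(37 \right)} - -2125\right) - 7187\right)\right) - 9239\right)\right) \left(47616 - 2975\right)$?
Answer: $-96826329 - 357128 \sqrt{37} \approx -9.8999 \cdot 10^{7}$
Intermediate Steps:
$b{\left(Z \right)} = - 8 \sqrt{Z}$
$\left(8003 + \left(\left(4129 + \left(\left(b{\left(37 \right)} - -2125\right) - 7187\right)\right) - 9239\right)\right) \left(47616 - 2975\right) = \left(8003 - \left(10172 + 8 \sqrt{37}\right)\right) \left(47616 - 2975\right) = \left(8003 - \left(10172 + 8 \sqrt{37}\right)\right) 44641 = \left(-2169 - 8 \sqrt{37}\right) 44641 = -96826329 - 357128 \sqrt{37}$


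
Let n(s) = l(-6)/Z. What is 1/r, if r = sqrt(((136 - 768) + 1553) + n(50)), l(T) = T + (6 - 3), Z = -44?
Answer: 2*sqrt(49533)/13509 ≈ 0.032950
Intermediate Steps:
l(T) = 3 + T (l(T) = T + 3 = 3 + T)
n(s) = 3/44 (n(s) = (3 - 6)/(-44) = -3*(-1/44) = 3/44)
r = 3*sqrt(49533)/22 (r = sqrt(((136 - 768) + 1553) + 3/44) = sqrt((-632 + 1553) + 3/44) = sqrt(921 + 3/44) = sqrt(40527/44) = 3*sqrt(49533)/22 ≈ 30.349)
1/r = 1/(3*sqrt(49533)/22) = 2*sqrt(49533)/13509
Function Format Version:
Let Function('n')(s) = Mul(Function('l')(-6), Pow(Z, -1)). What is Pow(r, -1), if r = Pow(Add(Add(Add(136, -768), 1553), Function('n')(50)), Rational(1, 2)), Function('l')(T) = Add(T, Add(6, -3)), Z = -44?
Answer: Mul(Rational(2, 13509), Pow(49533, Rational(1, 2))) ≈ 0.032950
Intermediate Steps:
Function('l')(T) = Add(3, T) (Function('l')(T) = Add(T, 3) = Add(3, T))
Function('n')(s) = Rational(3, 44) (Function('n')(s) = Mul(Add(3, -6), Pow(-44, -1)) = Mul(-3, Rational(-1, 44)) = Rational(3, 44))
r = Mul(Rational(3, 22), Pow(49533, Rational(1, 2))) (r = Pow(Add(Add(Add(136, -768), 1553), Rational(3, 44)), Rational(1, 2)) = Pow(Add(Add(-632, 1553), Rational(3, 44)), Rational(1, 2)) = Pow(Add(921, Rational(3, 44)), Rational(1, 2)) = Pow(Rational(40527, 44), Rational(1, 2)) = Mul(Rational(3, 22), Pow(49533, Rational(1, 2))) ≈ 30.349)
Pow(r, -1) = Pow(Mul(Rational(3, 22), Pow(49533, Rational(1, 2))), -1) = Mul(Rational(2, 13509), Pow(49533, Rational(1, 2)))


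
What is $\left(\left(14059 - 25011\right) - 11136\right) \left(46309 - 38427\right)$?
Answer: $-174097616$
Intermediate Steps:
$\left(\left(14059 - 25011\right) - 11136\right) \left(46309 - 38427\right) = \left(\left(14059 - 25011\right) - 11136\right) 7882 = \left(-10952 - 11136\right) 7882 = \left(-22088\right) 7882 = -174097616$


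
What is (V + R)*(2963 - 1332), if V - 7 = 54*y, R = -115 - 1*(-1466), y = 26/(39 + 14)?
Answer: 119679518/53 ≈ 2.2581e+6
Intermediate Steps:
y = 26/53 ≈ 0.49057
R = 1351 (R = -115 + 1466 = 1351)
V = 1775/53 (V = 7 + 54*(26/53) = 7 + 1404/53 = 1775/53 ≈ 33.491)
(V + R)*(2963 - 1332) = (1775/53 + 1351)*(2963 - 1332) = (73378/53)*1631 = 119679518/53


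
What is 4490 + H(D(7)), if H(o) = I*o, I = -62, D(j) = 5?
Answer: 4180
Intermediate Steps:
H(o) = -62*o
4490 + H(D(7)) = 4490 - 62*5 = 4490 - 310 = 4180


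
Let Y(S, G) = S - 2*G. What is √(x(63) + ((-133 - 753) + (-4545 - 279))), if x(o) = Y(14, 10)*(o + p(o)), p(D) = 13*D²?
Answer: I*√315670 ≈ 561.84*I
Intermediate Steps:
x(o) = -78*o² - 6*o (x(o) = (14 - 2*10)*(o + 13*o²) = (14 - 20)*(o + 13*o²) = -6*(o + 13*o²) = -78*o² - 6*o)
√(x(63) + ((-133 - 753) + (-4545 - 279))) = √(6*63*(-1 - 13*63) + ((-133 - 753) + (-4545 - 279))) = √(6*63*(-1 - 819) + (-886 - 4824)) = √(6*63*(-820) - 5710) = √(-309960 - 5710) = √(-315670) = I*√315670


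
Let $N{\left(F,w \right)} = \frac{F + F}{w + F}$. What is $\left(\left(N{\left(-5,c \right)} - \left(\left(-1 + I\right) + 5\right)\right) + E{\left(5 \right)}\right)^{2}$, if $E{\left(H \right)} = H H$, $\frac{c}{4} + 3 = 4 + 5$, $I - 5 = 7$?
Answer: $\frac{25921}{361} \approx 71.803$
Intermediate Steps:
$I = 12$ ($I = 5 + 7 = 12$)
$c = 24$ ($c = -12 + 4 \left(4 + 5\right) = -12 + 4 \cdot 9 = -12 + 36 = 24$)
$E{\left(H \right)} = H^{2}$
$N{\left(F,w \right)} = \frac{2 F}{F + w}$
$\left(\left(N{\left(-5,c \right)} - \left(\left(-1 + I\right) + 5\right)\right) + E{\left(5 \right)}\right)^{2} = \left(\left(2 \left(-5\right) \frac{1}{-5 + 24} - \left(\left(-1 + 12\right) + 5\right)\right) + 5^{2}\right)^{2} = \left(\left(2 \left(-5\right) \frac{1}{19} - \left(11 + 5\right)\right) + 25\right)^{2} = \left(\left(2 \left(-5\right) \frac{1}{19} - 16\right) + 25\right)^{2} = \left(\left(- \frac{10}{19} - 16\right) + 25\right)^{2} = \left(- \frac{314}{19} + 25\right)^{2} = \left(\frac{161}{19}\right)^{2} = \frac{25921}{361}$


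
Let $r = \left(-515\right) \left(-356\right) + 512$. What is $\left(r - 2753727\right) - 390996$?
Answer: $-2960871$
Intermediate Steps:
$r = 183852$ ($r = 183340 + 512 = 183852$)
$\left(r - 2753727\right) - 390996 = \left(183852 - 2753727\right) - 390996 = -2569875 - 390996 = -2960871$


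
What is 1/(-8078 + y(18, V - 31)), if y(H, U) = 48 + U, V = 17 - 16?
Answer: -1/8060 ≈ -0.00012407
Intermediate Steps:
V = 1
1/(-8078 + y(18, V - 31)) = 1/(-8078 + (48 + (1 - 31))) = 1/(-8078 + (48 - 30)) = 1/(-8078 + 18) = 1/(-8060) = -1/8060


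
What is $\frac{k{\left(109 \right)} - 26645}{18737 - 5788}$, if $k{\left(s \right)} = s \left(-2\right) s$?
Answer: $- \frac{50407}{12949} \approx -3.8927$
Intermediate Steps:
$k{\left(s \right)} = - 2 s^{2}$ ($k{\left(s \right)} = - 2 s s = - 2 s^{2}$)
$\frac{k{\left(109 \right)} - 26645}{18737 - 5788} = \frac{- 2 \cdot 109^{2} - 26645}{18737 - 5788} = \frac{\left(-2\right) 11881 - 26645}{12949} = \left(-23762 - 26645\right) \frac{1}{12949} = \left(-50407\right) \frac{1}{12949} = - \frac{50407}{12949}$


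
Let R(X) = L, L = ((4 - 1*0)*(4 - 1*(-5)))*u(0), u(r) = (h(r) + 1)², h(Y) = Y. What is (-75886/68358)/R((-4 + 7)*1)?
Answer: -37943/1230444 ≈ -0.030837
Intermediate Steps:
u(r) = (1 + r)² (u(r) = (r + 1)² = (1 + r)²)
L = 36 (L = ((4 - 1*0)*(4 - 1*(-5)))*(1 + 0)² = ((4 + 0)*(4 + 5))*1² = (4*9)*1 = 36*1 = 36)
R(X) = 36
(-75886/68358)/R((-4 + 7)*1) = -75886/68358/36 = -75886*1/68358*(1/36) = -37943/34179*1/36 = -37943/1230444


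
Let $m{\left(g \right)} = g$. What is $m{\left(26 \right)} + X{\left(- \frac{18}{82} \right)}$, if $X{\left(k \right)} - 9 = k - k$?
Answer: $35$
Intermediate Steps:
$X{\left(k \right)} = 9$ ($X{\left(k \right)} = 9 + \left(k - k\right) = 9 + 0 = 9$)
$m{\left(26 \right)} + X{\left(- \frac{18}{82} \right)} = 26 + 9 = 35$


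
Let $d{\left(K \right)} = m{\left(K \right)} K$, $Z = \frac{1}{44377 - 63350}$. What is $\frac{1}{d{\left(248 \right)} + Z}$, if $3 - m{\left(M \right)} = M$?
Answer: $- \frac{18973}{1152799481} \approx -1.6458 \cdot 10^{-5}$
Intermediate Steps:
$m{\left(M \right)} = 3 - M$
$Z = - \frac{1}{18973}$ ($Z = \frac{1}{-18973} = - \frac{1}{18973} \approx -5.2706 \cdot 10^{-5}$)
$d{\left(K \right)} = K \left(3 - K\right)$ ($d{\left(K \right)} = \left(3 - K\right) K = K \left(3 - K\right)$)
$\frac{1}{d{\left(248 \right)} + Z} = \frac{1}{248 \left(3 - 248\right) - \frac{1}{18973}} = \frac{1}{248 \left(-245\right) - \frac{1}{18973}} = \frac{1}{-60760 - \frac{1}{18973}} = \frac{1}{- \frac{1152799481}{18973}} = - \frac{18973}{1152799481}$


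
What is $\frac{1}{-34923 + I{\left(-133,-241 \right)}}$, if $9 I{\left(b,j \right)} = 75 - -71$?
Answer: $- \frac{9}{314161} \approx -2.8648 \cdot 10^{-5}$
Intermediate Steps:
$I{\left(b,j \right)} = \frac{146}{9}$ ($I{\left(b,j \right)} = \frac{75 - -71}{9} = \frac{75 + 71}{9} = \frac{1}{9} \cdot 146 = \frac{146}{9}$)
$\frac{1}{-34923 + I{\left(-133,-241 \right)}} = \frac{1}{-34923 + \frac{146}{9}} = \frac{1}{- \frac{314161}{9}} = - \frac{9}{314161}$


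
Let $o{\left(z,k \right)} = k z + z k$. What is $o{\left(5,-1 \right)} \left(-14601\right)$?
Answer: $146010$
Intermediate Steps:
$o{\left(z,k \right)} = 2 k z$ ($o{\left(z,k \right)} = k z + k z = 2 k z$)
$o{\left(5,-1 \right)} \left(-14601\right) = 2 \left(-1\right) 5 \left(-14601\right) = \left(-10\right) \left(-14601\right) = 146010$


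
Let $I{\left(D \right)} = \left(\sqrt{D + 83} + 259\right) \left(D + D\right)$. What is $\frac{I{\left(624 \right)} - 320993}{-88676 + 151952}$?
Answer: $\frac{2239}{63276} + \frac{104 \sqrt{707}}{5273} \approx 0.55981$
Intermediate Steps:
$I{\left(D \right)} = 2 D \left(259 + \sqrt{83 + D}\right)$ ($I{\left(D \right)} = \left(\sqrt{83 + D} + 259\right) 2 D = \left(259 + \sqrt{83 + D}\right) 2 D = 2 D \left(259 + \sqrt{83 + D}\right)$)
$\frac{I{\left(624 \right)} - 320993}{-88676 + 151952} = \frac{2 \cdot 624 \left(259 + \sqrt{83 + 624}\right) - 320993}{-88676 + 151952} = \frac{2 \cdot 624 \left(259 + \sqrt{707}\right) - 320993}{63276} = \left(\left(323232 + 1248 \sqrt{707}\right) - 320993\right) \frac{1}{63276} = \left(2239 + 1248 \sqrt{707}\right) \frac{1}{63276} = \frac{2239}{63276} + \frac{104 \sqrt{707}}{5273}$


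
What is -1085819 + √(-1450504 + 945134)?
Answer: -1085819 + I*√505370 ≈ -1.0858e+6 + 710.89*I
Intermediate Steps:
-1085819 + √(-1450504 + 945134) = -1085819 + √(-505370) = -1085819 + I*√505370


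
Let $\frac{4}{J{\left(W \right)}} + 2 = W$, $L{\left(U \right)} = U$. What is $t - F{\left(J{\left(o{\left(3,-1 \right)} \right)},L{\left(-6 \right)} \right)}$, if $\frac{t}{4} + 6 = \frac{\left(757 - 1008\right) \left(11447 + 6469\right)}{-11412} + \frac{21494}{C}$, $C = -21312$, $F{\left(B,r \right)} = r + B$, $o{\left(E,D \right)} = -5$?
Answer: $\frac{9190734823}{5911416} \approx 1554.7$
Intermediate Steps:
$J{\left(W \right)} = \frac{4}{-2 + W}$
$F{\left(B,r \right)} = B + r$
$t = \frac{1307412625}{844488}$ ($t = -24 + 4 \left(\frac{\left(757 - 1008\right) \left(11447 + 6469\right)}{-11412} + \frac{21494}{-21312}\right) = -24 + 4 \left(\left(-251\right) 17916 \left(- \frac{1}{11412}\right) + 21494 \left(- \frac{1}{21312}\right)\right) = -24 + 4 \left(\left(-4496916\right) \left(- \frac{1}{11412}\right) - \frac{10747}{10656}\right) = -24 + 4 \left(\frac{374743}{951} - \frac{10747}{10656}\right) = -24 + 4 \cdot \frac{1327680337}{3377952} = -24 + \frac{1327680337}{844488} = \frac{1307412625}{844488} \approx 1548.2$)
$t - F{\left(J{\left(o{\left(3,-1 \right)} \right)},L{\left(-6 \right)} \right)} = \frac{1307412625}{844488} - \left(\frac{4}{-2 - 5} - 6\right) = \frac{1307412625}{844488} - \left(\frac{4}{-7} - 6\right) = \frac{1307412625}{844488} - \left(4 \left(- \frac{1}{7}\right) - 6\right) = \frac{1307412625}{844488} - \left(- \frac{4}{7} - 6\right) = \frac{1307412625}{844488} - - \frac{46}{7} = \frac{1307412625}{844488} + \frac{46}{7} = \frac{9190734823}{5911416}$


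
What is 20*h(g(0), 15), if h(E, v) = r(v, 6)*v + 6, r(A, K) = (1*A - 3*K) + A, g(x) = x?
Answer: 3720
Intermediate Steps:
r(A, K) = -3*K + 2*A (r(A, K) = (A - 3*K) + A = -3*K + 2*A)
h(E, v) = 6 + v*(-18 + 2*v) (h(E, v) = (-3*6 + 2*v)*v + 6 = (-18 + 2*v)*v + 6 = v*(-18 + 2*v) + 6 = 6 + v*(-18 + 2*v))
20*h(g(0), 15) = 20*(6 + 2*15*(-9 + 15)) = 20*(6 + 2*15*6) = 20*(6 + 180) = 20*186 = 3720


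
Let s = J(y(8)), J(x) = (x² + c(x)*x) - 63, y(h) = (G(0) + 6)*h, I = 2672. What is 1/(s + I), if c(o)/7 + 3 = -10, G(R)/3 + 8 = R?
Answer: 1/36449 ≈ 2.7436e-5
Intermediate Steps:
G(R) = -24 + 3*R
c(o) = -91 (c(o) = -21 + 7*(-10) = -21 - 70 = -91)
y(h) = -18*h (y(h) = ((-24 + 3*0) + 6)*h = ((-24 + 0) + 6)*h = (-24 + 6)*h = -18*h)
J(x) = -63 + x² - 91*x (J(x) = (x² - 91*x) - 63 = -63 + x² - 91*x)
s = 33777 (s = -63 + (-18*8)² - (-1638)*8 = -63 + (-144)² - 91*(-144) = -63 + 20736 + 13104 = 33777)
1/(s + I) = 1/(33777 + 2672) = 1/36449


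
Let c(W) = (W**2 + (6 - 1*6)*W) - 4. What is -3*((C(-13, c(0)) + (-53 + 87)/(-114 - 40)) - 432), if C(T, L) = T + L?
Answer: 103770/77 ≈ 1347.7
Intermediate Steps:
c(W) = -4 + W**2 (c(W) = (W**2 + (6 - 6)*W) - 4 = (W**2 + 0*W) - 4 = (W**2 + 0) - 4 = W**2 - 4 = -4 + W**2)
C(T, L) = L + T
-3*((C(-13, c(0)) + (-53 + 87)/(-114 - 40)) - 432) = -3*((((-4 + 0**2) - 13) + (-53 + 87)/(-114 - 40)) - 432) = -3*((((-4 + 0) - 13) + 34/(-154)) - 432) = -3*(((-4 - 13) + 34*(-1/154)) - 432) = -3*((-17 - 17/77) - 432) = -3*(-1326/77 - 432) = -3*(-34590/77) = 103770/77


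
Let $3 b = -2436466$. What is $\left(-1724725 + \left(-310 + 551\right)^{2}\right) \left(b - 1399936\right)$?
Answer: $3686768748152$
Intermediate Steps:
$b = - \frac{2436466}{3}$ ($b = \frac{1}{3} \left(-2436466\right) = - \frac{2436466}{3} \approx -8.1216 \cdot 10^{5}$)
$\left(-1724725 + \left(-310 + 551\right)^{2}\right) \left(b - 1399936\right) = \left(-1724725 + \left(-310 + 551\right)^{2}\right) \left(- \frac{2436466}{3} - 1399936\right) = \left(-1724725 + 241^{2}\right) \left(- \frac{6636274}{3}\right) = \left(-1724725 + 58081\right) \left(- \frac{6636274}{3}\right) = \left(-1666644\right) \left(- \frac{6636274}{3}\right) = 3686768748152$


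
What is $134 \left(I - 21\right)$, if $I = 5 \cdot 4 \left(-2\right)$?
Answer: $-8174$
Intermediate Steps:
$I = -40$ ($I = 20 \left(-2\right) = -40$)
$134 \left(I - 21\right) = 134 \left(-40 - 21\right) = 134 \left(-61\right) = -8174$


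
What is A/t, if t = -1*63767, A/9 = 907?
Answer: -8163/63767 ≈ -0.12801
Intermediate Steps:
A = 8163 (A = 9*907 = 8163)
t = -63767
A/t = 8163/(-63767) = 8163*(-1/63767) = -8163/63767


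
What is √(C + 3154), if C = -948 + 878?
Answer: 2*√771 ≈ 55.534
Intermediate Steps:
C = -70
√(C + 3154) = √(-70 + 3154) = √3084 = 2*√771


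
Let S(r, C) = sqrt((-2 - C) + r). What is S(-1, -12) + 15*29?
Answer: 438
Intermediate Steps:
S(r, C) = sqrt(-2 + r - C)
S(-1, -12) + 15*29 = sqrt(-2 - 1 - 1*(-12)) + 15*29 = sqrt(-2 - 1 + 12) + 435 = sqrt(9) + 435 = 3 + 435 = 438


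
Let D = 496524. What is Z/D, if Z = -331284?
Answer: -27607/41377 ≈ -0.66721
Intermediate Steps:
Z/D = -331284/496524 = -331284*1/496524 = -27607/41377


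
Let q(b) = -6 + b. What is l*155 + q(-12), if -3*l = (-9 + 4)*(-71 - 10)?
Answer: -20943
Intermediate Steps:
l = -135 (l = -(-9 + 4)*(-71 - 10)/3 = -(-5)*(-81)/3 = -1/3*405 = -135)
l*155 + q(-12) = -135*155 + (-6 - 12) = -20925 - 18 = -20943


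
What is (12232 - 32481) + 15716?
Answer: -4533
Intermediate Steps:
(12232 - 32481) + 15716 = -20249 + 15716 = -4533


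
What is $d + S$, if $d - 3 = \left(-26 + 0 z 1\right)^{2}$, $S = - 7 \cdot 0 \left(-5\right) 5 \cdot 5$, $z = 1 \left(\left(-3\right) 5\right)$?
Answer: $679$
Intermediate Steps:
$z = -15$ ($z = 1 \left(-15\right) = -15$)
$S = 0$ ($S = - 7 \cdot 0 \cdot 5 \cdot 5 = \left(-7\right) 0 \cdot 5 = 0 \cdot 5 = 0$)
$d = 679$ ($d = 3 + \left(-26 + 0 \left(-15\right) 1\right)^{2} = 3 + \left(-26 + 0 \cdot 1\right)^{2} = 3 + \left(-26 + 0\right)^{2} = 3 + \left(-26\right)^{2} = 3 + 676 = 679$)
$d + S = 679 + 0 = 679$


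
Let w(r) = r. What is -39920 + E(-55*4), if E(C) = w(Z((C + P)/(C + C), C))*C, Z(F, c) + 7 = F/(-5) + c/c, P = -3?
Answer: -385777/10 ≈ -38578.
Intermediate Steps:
Z(F, c) = -6 - F/5 (Z(F, c) = -7 + (F/(-5) + c/c) = -7 + (F*(-1/5) + 1) = -7 + (-F/5 + 1) = -7 + (1 - F/5) = -6 - F/5)
E(C) = C*(-6 - (-3 + C)/(10*C)) (E(C) = (-6 - (C - 3)/(5*(C + C)))*C = (-6 - (-3 + C)/(5*(2*C)))*C = (-6 - (-3 + C)*1/(2*C)/5)*C = (-6 - (-3 + C)/(10*C))*C = C*(-6 - (-3 + C)/(10*C)))
-39920 + E(-55*4) = -39920 + (3/10 - (-671)*4/2) = -39920 + (3/10 - 61/10*(-220)) = -39920 + (3/10 + 1342) = -39920 + 13423/10 = -385777/10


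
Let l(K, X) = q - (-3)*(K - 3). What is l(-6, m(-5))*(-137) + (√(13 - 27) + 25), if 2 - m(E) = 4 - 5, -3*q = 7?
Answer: 12131/3 + I*√14 ≈ 4043.7 + 3.7417*I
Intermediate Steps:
q = -7/3 (q = -⅓*7 = -7/3 ≈ -2.3333)
m(E) = 3 (m(E) = 2 - (4 - 5) = 2 - 1*(-1) = 2 + 1 = 3)
l(K, X) = -34/3 + 3*K (l(K, X) = -7/3 - (-3)*(K - 3) = -7/3 - (-3)*(-3 + K) = -7/3 - (9 - 3*K) = -7/3 + (-9 + 3*K) = -34/3 + 3*K)
l(-6, m(-5))*(-137) + (√(13 - 27) + 25) = (-34/3 + 3*(-6))*(-137) + (√(13 - 27) + 25) = (-34/3 - 18)*(-137) + (√(-14) + 25) = -88/3*(-137) + (I*√14 + 25) = 12056/3 + (25 + I*√14) = 12131/3 + I*√14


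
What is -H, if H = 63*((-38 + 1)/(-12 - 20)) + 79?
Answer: -4859/32 ≈ -151.84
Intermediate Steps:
H = 4859/32 (H = 63*(-37/(-32)) + 79 = 63*(-37*(-1/32)) + 79 = 63*(37/32) + 79 = 2331/32 + 79 = 4859/32 ≈ 151.84)
-H = -1*4859/32 = -4859/32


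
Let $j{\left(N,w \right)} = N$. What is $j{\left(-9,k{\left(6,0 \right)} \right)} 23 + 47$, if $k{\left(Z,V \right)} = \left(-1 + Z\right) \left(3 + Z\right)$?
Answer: $-160$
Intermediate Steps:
$j{\left(-9,k{\left(6,0 \right)} \right)} 23 + 47 = \left(-9\right) 23 + 47 = -207 + 47 = -160$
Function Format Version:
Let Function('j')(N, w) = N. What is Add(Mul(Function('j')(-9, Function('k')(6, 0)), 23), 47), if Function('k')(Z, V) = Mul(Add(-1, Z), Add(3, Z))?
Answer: -160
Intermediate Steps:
Add(Mul(Function('j')(-9, Function('k')(6, 0)), 23), 47) = Add(Mul(-9, 23), 47) = Add(-207, 47) = -160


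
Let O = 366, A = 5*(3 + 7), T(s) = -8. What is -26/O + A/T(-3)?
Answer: -4627/732 ≈ -6.3210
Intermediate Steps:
A = 50 (A = 5*10 = 50)
-26/O + A/T(-3) = -26/366 + 50/(-8) = -26*1/366 + 50*(-⅛) = -13/183 - 25/4 = -4627/732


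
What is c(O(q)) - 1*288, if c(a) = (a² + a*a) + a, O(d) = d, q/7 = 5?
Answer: 2197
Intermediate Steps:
q = 35 (q = 7*5 = 35)
c(a) = a + 2*a² (c(a) = (a² + a²) + a = 2*a² + a = a + 2*a²)
c(O(q)) - 1*288 = 35*(1 + 2*35) - 1*288 = 35*(1 + 70) - 288 = 35*71 - 288 = 2485 - 288 = 2197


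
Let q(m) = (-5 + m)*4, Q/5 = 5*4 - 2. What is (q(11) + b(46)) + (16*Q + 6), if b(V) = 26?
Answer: 1496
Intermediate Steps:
Q = 90 (Q = 5*(5*4 - 2) = 5*(20 - 2) = 5*18 = 90)
q(m) = -20 + 4*m
(q(11) + b(46)) + (16*Q + 6) = ((-20 + 4*11) + 26) + (16*90 + 6) = ((-20 + 44) + 26) + (1440 + 6) = (24 + 26) + 1446 = 50 + 1446 = 1496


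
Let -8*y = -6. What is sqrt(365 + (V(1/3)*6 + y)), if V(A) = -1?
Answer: sqrt(1439)/2 ≈ 18.967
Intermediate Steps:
y = 3/4 (y = -1/8*(-6) = 3/4 ≈ 0.75000)
sqrt(365 + (V(1/3)*6 + y)) = sqrt(365 + (-1*6 + 3/4)) = sqrt(365 + (-6 + 3/4)) = sqrt(365 - 21/4) = sqrt(1439/4) = sqrt(1439)/2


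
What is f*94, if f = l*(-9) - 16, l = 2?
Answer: -3196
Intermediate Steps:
f = -34 (f = 2*(-9) - 16 = -18 - 16 = -34)
f*94 = -34*94 = -3196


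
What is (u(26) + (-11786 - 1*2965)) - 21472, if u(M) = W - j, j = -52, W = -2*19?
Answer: -36209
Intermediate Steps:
W = -38
u(M) = 14 (u(M) = -38 - 1*(-52) = -38 + 52 = 14)
(u(26) + (-11786 - 1*2965)) - 21472 = (14 + (-11786 - 1*2965)) - 21472 = (14 + (-11786 - 2965)) - 21472 = (14 - 14751) - 21472 = -14737 - 21472 = -36209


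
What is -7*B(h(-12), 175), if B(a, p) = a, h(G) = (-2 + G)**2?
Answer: -1372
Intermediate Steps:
-7*B(h(-12), 175) = -7*(-2 - 12)**2 = -7*(-14)**2 = -7*196 = -1372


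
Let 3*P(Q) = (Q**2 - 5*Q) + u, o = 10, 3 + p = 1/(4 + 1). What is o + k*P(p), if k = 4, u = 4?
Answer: 3334/75 ≈ 44.453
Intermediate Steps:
p = -14/5 (p = -3 + 1/(4 + 1) = -3 + 1/5 = -14/5 ≈ -2.8000)
P(Q) = 4/3 - 5*Q/3 + Q**2/3 (P(Q) = ((Q**2 - 5*Q) + 4)/3 = (4 + Q**2 - 5*Q)/3 = 4/3 - 5*Q/3 + Q**2/3)
o + k*P(p) = 10 + 4*(4/3 - 5/3*(-14/5) + (-14/5)**2/3) = 10 + 4*(4/3 + 14/3 + (1/3)*(196/25)) = 10 + 4*(4/3 + 14/3 + 196/75) = 10 + 4*(646/75) = 10 + 2584/75 = 3334/75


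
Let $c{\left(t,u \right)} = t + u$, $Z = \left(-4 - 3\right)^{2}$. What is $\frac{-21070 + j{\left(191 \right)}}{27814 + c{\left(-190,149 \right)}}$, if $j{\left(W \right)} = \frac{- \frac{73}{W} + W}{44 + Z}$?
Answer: $- \frac{124743334}{164443933} \approx -0.75858$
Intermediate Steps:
$Z = 49$ ($Z = \left(-7\right)^{2} = 49$)
$j{\left(W \right)} = - \frac{73}{93 W} + \frac{W}{93}$ ($j{\left(W \right)} = \frac{- \frac{73}{W} + W}{44 + 49} = \frac{W - \frac{73}{W}}{93} = \left(W - \frac{73}{W}\right) \frac{1}{93} = - \frac{73}{93 W} + \frac{W}{93}$)
$\frac{-21070 + j{\left(191 \right)}}{27814 + c{\left(-190,149 \right)}} = \frac{-21070 + \frac{-73 + 191^{2}}{93 \cdot 191}}{27814 + \left(-190 + 149\right)} = \frac{-21070 + \frac{1}{93} \cdot \frac{1}{191} \left(-73 + 36481\right)}{27814 - 41} = \frac{-21070 + \frac{1}{93} \cdot \frac{1}{191} \cdot 36408}{27773} = \left(-21070 + \frac{12136}{5921}\right) \frac{1}{27773} = \left(- \frac{124743334}{5921}\right) \frac{1}{27773} = - \frac{124743334}{164443933}$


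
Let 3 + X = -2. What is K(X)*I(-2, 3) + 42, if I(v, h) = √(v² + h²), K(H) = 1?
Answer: 42 + √13 ≈ 45.606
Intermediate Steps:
X = -5 (X = -3 - 2 = -5)
I(v, h) = √(h² + v²)
K(X)*I(-2, 3) + 42 = 1*√(3² + (-2)²) + 42 = 1*√(9 + 4) + 42 = 1*√13 + 42 = √13 + 42 = 42 + √13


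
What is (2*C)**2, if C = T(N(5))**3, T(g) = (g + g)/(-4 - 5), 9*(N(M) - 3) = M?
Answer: 274877906944/282429536481 ≈ 0.97326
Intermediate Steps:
N(M) = 3 + M/9
T(g) = -2*g/9 (T(g) = (2*g)/(-9) = (2*g)*(-1/9) = -2*g/9)
C = -262144/531441 (C = (-2*(3 + (1/9)*5)/9)**3 = (-2*(3 + 5/9)/9)**3 = (-2/9*32/9)**3 = (-64/81)**3 = -262144/531441 ≈ -0.49327)
(2*C)**2 = (2*(-262144/531441))**2 = (-524288/531441)**2 = 274877906944/282429536481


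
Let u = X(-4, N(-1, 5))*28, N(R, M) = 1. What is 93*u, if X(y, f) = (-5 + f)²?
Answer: 41664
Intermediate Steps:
u = 448 (u = (-5 + 1)²*28 = (-4)²*28 = 16*28 = 448)
93*u = 93*448 = 41664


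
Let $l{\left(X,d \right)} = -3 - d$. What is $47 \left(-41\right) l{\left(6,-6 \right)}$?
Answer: $-5781$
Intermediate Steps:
$47 \left(-41\right) l{\left(6,-6 \right)} = 47 \left(-41\right) \left(-3 - -6\right) = - 1927 \left(-3 + 6\right) = \left(-1927\right) 3 = -5781$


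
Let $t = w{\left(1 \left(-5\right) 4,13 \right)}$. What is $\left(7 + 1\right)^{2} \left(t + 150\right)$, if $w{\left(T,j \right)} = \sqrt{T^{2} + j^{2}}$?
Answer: $9600 + 64 \sqrt{569} \approx 11127.0$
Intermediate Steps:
$t = \sqrt{569}$ ($t = \sqrt{\left(1 \left(-5\right) 4\right)^{2} + 13^{2}} = \sqrt{\left(\left(-5\right) 4\right)^{2} + 169} = \sqrt{\left(-20\right)^{2} + 169} = \sqrt{400 + 169} = \sqrt{569} \approx 23.854$)
$\left(7 + 1\right)^{2} \left(t + 150\right) = \left(7 + 1\right)^{2} \left(\sqrt{569} + 150\right) = 8^{2} \left(150 + \sqrt{569}\right) = 64 \left(150 + \sqrt{569}\right) = 9600 + 64 \sqrt{569}$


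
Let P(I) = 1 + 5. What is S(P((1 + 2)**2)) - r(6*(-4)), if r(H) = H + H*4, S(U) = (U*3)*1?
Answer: 138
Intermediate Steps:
P(I) = 6
S(U) = 3*U (S(U) = (3*U)*1 = 3*U)
r(H) = 5*H (r(H) = H + 4*H = 5*H)
S(P((1 + 2)**2)) - r(6*(-4)) = 3*6 - 5*6*(-4) = 18 - 5*(-24) = 18 - 1*(-120) = 18 + 120 = 138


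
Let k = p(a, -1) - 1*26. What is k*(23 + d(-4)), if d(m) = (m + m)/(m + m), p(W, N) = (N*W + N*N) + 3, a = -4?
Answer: -432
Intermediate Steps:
p(W, N) = 3 + N² + N*W (p(W, N) = (N*W + N²) + 3 = (N² + N*W) + 3 = 3 + N² + N*W)
k = -18 (k = (3 + (-1)² - 1*(-4)) - 1*26 = (3 + 1 + 4) - 26 = 8 - 26 = -18)
d(m) = 1 (d(m) = (2*m)/((2*m)) = (2*m)*(1/(2*m)) = 1)
k*(23 + d(-4)) = -18*(23 + 1) = -18*24 = -432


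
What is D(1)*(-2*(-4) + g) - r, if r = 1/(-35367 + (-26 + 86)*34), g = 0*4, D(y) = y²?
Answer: 266617/33327 ≈ 8.0000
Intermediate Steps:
g = 0
r = -1/33327 (r = 1/(-35367 + 60*34) = 1/(-35367 + 2040) = 1/(-33327) = -1/33327 ≈ -3.0006e-5)
D(1)*(-2*(-4) + g) - r = 1²*(-2*(-4) + 0) - 1*(-1/33327) = 1*(8 + 0) + 1/33327 = 1*8 + 1/33327 = 8 + 1/33327 = 266617/33327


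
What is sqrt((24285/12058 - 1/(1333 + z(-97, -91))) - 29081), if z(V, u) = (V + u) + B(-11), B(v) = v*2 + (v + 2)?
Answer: I*sqrt(327929305771646355)/3358153 ≈ 170.53*I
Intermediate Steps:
B(v) = 2 + 3*v (B(v) = 2*v + (2 + v) = 2 + 3*v)
z(V, u) = -31 + V + u (z(V, u) = (V + u) + (2 + 3*(-11)) = (V + u) + (2 - 33) = (V + u) - 31 = -31 + V + u)
sqrt((24285/12058 - 1/(1333 + z(-97, -91))) - 29081) = sqrt((24285/12058 - 1/(1333 + (-31 - 97 - 91))) - 29081) = sqrt((24285*(1/12058) - 1/(1333 - 219)) - 29081) = sqrt((24285/12058 - 1/1114) - 29081) = sqrt(6760358/3358153 - 29081) = sqrt(-97651687035/3358153) = I*sqrt(327929305771646355)/3358153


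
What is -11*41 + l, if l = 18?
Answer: -433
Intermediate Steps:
-11*41 + l = -11*41 + 18 = -451 + 18 = -433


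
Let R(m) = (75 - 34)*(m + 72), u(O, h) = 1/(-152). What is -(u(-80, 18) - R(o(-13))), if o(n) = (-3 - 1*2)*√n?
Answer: 448705/152 - 205*I*√13 ≈ 2952.0 - 739.14*I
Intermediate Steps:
u(O, h) = -1/152
o(n) = -5*√n (o(n) = (-3 - 2)*√n = -5*√n)
R(m) = 2952 + 41*m (R(m) = 41*(72 + m) = 2952 + 41*m)
-(u(-80, 18) - R(o(-13))) = -(-1/152 - (2952 + 41*(-5*I*√13))) = -(-1/152 - (2952 - 205*I*√13)) = -(-1/152 + (-2952 + 205*I*√13)) = -(-448705/152 + 205*I*√13) = 448705/152 - 205*I*√13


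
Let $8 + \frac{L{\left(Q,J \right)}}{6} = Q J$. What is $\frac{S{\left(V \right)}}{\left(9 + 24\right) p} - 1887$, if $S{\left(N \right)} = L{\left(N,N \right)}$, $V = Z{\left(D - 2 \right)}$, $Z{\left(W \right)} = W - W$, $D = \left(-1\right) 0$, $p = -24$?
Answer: $- \frac{62269}{33} \approx -1886.9$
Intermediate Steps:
$L{\left(Q,J \right)} = -48 + 6 J Q$ ($L{\left(Q,J \right)} = -48 + 6 Q J = -48 + 6 J Q$)
$D = 0$
$Z{\left(W \right)} = 0$
$V = 0$
$S{\left(N \right)} = -48 + 6 N^{2}$ ($S{\left(N \right)} = -48 + 6 N N = -48 + 6 N^{2}$)
$\frac{S{\left(V \right)}}{\left(9 + 24\right) p} - 1887 = \frac{-48 + 6 \cdot 0^{2}}{\left(9 + 24\right) \left(-24\right)} - 1887 = \frac{-48 + 6 \cdot 0}{33 \left(-24\right)} - 1887 = \frac{-48 + 0}{-792} - 1887 = \left(-48\right) \left(- \frac{1}{792}\right) - 1887 = \frac{2}{33} - 1887 = - \frac{62269}{33}$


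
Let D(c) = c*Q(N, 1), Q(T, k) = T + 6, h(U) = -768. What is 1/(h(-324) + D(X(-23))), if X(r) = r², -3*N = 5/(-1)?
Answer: 3/9863 ≈ 0.00030417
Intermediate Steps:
N = 5/3 (N = -5/(3*(-1)) = -5*(-1)/3 = -⅓*(-5) = 5/3 ≈ 1.6667)
Q(T, k) = 6 + T
D(c) = 23*c/3 (D(c) = c*(6 + 5/3) = c*(23/3) = 23*c/3)
1/(h(-324) + D(X(-23))) = 1/(-768 + (23/3)*(-23)²) = 1/(-768 + (23/3)*529) = 1/(-768 + 12167/3) = 1/(9863/3) = 3/9863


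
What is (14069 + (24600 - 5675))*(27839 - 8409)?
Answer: 641073420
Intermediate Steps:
(14069 + (24600 - 5675))*(27839 - 8409) = (14069 + 18925)*19430 = 32994*19430 = 641073420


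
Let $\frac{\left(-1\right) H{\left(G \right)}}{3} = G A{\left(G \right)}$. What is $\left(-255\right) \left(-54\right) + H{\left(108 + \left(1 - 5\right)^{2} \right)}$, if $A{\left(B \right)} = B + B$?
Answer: $-78486$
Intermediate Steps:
$A{\left(B \right)} = 2 B$
$H{\left(G \right)} = - 6 G^{2}$ ($H{\left(G \right)} = - 3 G 2 G = - 3 \cdot 2 G^{2} = - 6 G^{2}$)
$\left(-255\right) \left(-54\right) + H{\left(108 + \left(1 - 5\right)^{2} \right)} = \left(-255\right) \left(-54\right) - 6 \left(108 + \left(1 - 5\right)^{2}\right)^{2} = 13770 - 6 \left(108 + \left(-4\right)^{2}\right)^{2} = 13770 - 6 \left(108 + 16\right)^{2} = 13770 - 6 \cdot 124^{2} = 13770 - 92256 = -78486$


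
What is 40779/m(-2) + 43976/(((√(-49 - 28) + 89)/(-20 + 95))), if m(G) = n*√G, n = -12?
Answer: 48923300/1333 - 549700*I*√77/1333 + 13593*I*√2/8 ≈ 36702.0 - 1215.7*I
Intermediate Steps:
m(G) = -12*√G
40779/m(-2) + 43976/(((√(-49 - 28) + 89)/(-20 + 95))) = 40779/((-12*I*√2)) + 43976/(((√(-49 - 28) + 89)/(-20 + 95))) = 40779/((-12*I*√2)) + 43976/(((√(-77) + 89)/75)) = 40779/((-12*I*√2)) + 43976/(((I*√77 + 89)/75)) = 40779*(I*√2/24) + 43976/(((89 + I*√77)/75)) = 13593*I*√2/8 + 43976/(89/75 + I*√77/75) = 43976/(89/75 + I*√77/75) + 13593*I*√2/8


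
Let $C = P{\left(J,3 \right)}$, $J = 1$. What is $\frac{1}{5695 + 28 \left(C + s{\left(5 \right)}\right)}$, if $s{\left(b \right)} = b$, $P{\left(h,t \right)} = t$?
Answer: $\frac{1}{5919} \approx 0.00016895$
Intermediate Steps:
$C = 3$
$\frac{1}{5695 + 28 \left(C + s{\left(5 \right)}\right)} = \frac{1}{5695 + 28 \left(3 + 5\right)} = \frac{1}{5695 + 28 \cdot 8} = \frac{1}{5695 + 224} = \frac{1}{5919}$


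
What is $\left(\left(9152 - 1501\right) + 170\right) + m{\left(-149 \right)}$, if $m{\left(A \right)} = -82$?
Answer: $7739$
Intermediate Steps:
$\left(\left(9152 - 1501\right) + 170\right) + m{\left(-149 \right)} = \left(\left(9152 - 1501\right) + 170\right) - 82 = \left(7651 + 170\right) - 82 = 7821 - 82 = 7739$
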